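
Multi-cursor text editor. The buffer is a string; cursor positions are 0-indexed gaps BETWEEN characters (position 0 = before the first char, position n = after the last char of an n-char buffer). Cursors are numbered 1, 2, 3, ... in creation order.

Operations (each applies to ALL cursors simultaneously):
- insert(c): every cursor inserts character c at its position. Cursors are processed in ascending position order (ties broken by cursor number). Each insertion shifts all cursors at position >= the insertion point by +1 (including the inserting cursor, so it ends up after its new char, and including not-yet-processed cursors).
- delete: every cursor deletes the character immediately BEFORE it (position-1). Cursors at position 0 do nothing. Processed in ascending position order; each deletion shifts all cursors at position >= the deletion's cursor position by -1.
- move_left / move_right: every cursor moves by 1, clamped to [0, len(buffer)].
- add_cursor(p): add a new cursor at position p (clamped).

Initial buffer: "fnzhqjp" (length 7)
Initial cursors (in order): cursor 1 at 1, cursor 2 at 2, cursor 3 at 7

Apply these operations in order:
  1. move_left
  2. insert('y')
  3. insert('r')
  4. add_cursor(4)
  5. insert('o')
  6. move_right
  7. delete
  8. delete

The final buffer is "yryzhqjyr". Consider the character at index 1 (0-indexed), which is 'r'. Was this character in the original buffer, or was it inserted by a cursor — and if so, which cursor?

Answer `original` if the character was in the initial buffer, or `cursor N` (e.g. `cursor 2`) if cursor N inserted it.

After op 1 (move_left): buffer="fnzhqjp" (len 7), cursors c1@0 c2@1 c3@6, authorship .......
After op 2 (insert('y')): buffer="yfynzhqjyp" (len 10), cursors c1@1 c2@3 c3@9, authorship 1.2.....3.
After op 3 (insert('r')): buffer="yrfyrnzhqjyrp" (len 13), cursors c1@2 c2@5 c3@12, authorship 11.22.....33.
After op 4 (add_cursor(4)): buffer="yrfyrnzhqjyrp" (len 13), cursors c1@2 c4@4 c2@5 c3@12, authorship 11.22.....33.
After op 5 (insert('o')): buffer="yrofyoronzhqjyrop" (len 17), cursors c1@3 c4@6 c2@8 c3@16, authorship 111.2422.....333.
After op 6 (move_right): buffer="yrofyoronzhqjyrop" (len 17), cursors c1@4 c4@7 c2@9 c3@17, authorship 111.2422.....333.
After op 7 (delete): buffer="yroyoozhqjyro" (len 13), cursors c1@3 c4@5 c2@6 c3@13, authorship 111242....333
After op 8 (delete): buffer="yryzhqjyr" (len 9), cursors c1@2 c2@3 c4@3 c3@9, authorship 112....33
Authorship (.=original, N=cursor N): 1 1 2 . . . . 3 3
Index 1: author = 1

Answer: cursor 1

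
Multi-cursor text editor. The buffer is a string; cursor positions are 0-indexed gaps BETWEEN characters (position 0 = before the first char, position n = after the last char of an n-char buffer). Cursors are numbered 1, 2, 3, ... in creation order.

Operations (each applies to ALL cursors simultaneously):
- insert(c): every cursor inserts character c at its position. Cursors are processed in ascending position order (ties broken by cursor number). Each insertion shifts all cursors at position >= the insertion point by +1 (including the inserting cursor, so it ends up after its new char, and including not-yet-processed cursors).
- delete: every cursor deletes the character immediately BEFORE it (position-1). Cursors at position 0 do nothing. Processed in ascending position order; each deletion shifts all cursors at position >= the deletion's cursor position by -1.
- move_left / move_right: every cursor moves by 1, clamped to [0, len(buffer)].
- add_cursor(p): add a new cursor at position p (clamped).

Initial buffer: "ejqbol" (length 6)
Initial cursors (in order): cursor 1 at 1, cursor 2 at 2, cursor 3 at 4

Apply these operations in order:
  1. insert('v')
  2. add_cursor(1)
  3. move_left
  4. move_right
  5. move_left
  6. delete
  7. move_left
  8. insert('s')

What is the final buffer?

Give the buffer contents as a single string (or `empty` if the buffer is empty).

Answer: sssvvsqvol

Derivation:
After op 1 (insert('v')): buffer="evjvqbvol" (len 9), cursors c1@2 c2@4 c3@7, authorship .1.2..3..
After op 2 (add_cursor(1)): buffer="evjvqbvol" (len 9), cursors c4@1 c1@2 c2@4 c3@7, authorship .1.2..3..
After op 3 (move_left): buffer="evjvqbvol" (len 9), cursors c4@0 c1@1 c2@3 c3@6, authorship .1.2..3..
After op 4 (move_right): buffer="evjvqbvol" (len 9), cursors c4@1 c1@2 c2@4 c3@7, authorship .1.2..3..
After op 5 (move_left): buffer="evjvqbvol" (len 9), cursors c4@0 c1@1 c2@3 c3@6, authorship .1.2..3..
After op 6 (delete): buffer="vvqvol" (len 6), cursors c1@0 c4@0 c2@1 c3@3, authorship 12.3..
After op 7 (move_left): buffer="vvqvol" (len 6), cursors c1@0 c2@0 c4@0 c3@2, authorship 12.3..
After op 8 (insert('s')): buffer="sssvvsqvol" (len 10), cursors c1@3 c2@3 c4@3 c3@6, authorship 124123.3..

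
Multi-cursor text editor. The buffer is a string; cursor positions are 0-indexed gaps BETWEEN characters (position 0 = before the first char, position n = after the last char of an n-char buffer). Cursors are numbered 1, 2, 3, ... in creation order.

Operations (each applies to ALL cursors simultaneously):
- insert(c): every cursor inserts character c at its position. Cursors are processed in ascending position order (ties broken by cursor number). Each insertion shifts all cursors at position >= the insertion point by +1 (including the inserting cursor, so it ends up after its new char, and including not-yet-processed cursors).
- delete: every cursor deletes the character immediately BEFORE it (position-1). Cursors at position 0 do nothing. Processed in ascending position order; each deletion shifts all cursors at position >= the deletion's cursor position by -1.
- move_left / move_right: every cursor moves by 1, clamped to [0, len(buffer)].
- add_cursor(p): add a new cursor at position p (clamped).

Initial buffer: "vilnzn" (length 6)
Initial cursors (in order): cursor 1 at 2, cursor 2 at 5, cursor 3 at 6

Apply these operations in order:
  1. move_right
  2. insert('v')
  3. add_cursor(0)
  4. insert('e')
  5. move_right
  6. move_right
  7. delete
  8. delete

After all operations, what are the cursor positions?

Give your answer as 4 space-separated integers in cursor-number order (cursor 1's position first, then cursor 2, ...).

Answer: 4 5 5 1

Derivation:
After op 1 (move_right): buffer="vilnzn" (len 6), cursors c1@3 c2@6 c3@6, authorship ......
After op 2 (insert('v')): buffer="vilvnznvv" (len 9), cursors c1@4 c2@9 c3@9, authorship ...1...23
After op 3 (add_cursor(0)): buffer="vilvnznvv" (len 9), cursors c4@0 c1@4 c2@9 c3@9, authorship ...1...23
After op 4 (insert('e')): buffer="evilvenznvvee" (len 13), cursors c4@1 c1@6 c2@13 c3@13, authorship 4...11...2323
After op 5 (move_right): buffer="evilvenznvvee" (len 13), cursors c4@2 c1@7 c2@13 c3@13, authorship 4...11...2323
After op 6 (move_right): buffer="evilvenznvvee" (len 13), cursors c4@3 c1@8 c2@13 c3@13, authorship 4...11...2323
After op 7 (delete): buffer="evlvennvv" (len 9), cursors c4@2 c1@6 c2@9 c3@9, authorship 4..11..23
After op 8 (delete): buffer="elven" (len 5), cursors c4@1 c1@4 c2@5 c3@5, authorship 4.11.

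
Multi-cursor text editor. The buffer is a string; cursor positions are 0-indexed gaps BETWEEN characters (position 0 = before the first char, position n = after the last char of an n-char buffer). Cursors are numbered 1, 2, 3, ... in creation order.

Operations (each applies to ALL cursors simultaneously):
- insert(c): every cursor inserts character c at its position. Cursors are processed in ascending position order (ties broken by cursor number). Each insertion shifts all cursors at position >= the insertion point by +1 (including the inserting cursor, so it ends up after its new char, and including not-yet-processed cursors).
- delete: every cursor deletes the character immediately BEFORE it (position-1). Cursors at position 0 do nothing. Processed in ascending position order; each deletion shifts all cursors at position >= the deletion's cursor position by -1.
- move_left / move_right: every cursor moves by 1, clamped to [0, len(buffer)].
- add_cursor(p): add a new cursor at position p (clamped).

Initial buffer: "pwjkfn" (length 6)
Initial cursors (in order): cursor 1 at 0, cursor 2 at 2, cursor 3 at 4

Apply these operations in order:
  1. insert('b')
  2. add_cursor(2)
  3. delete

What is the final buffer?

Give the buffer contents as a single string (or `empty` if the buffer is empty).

After op 1 (insert('b')): buffer="bpwbjkbfn" (len 9), cursors c1@1 c2@4 c3@7, authorship 1..2..3..
After op 2 (add_cursor(2)): buffer="bpwbjkbfn" (len 9), cursors c1@1 c4@2 c2@4 c3@7, authorship 1..2..3..
After op 3 (delete): buffer="wjkfn" (len 5), cursors c1@0 c4@0 c2@1 c3@3, authorship .....

Answer: wjkfn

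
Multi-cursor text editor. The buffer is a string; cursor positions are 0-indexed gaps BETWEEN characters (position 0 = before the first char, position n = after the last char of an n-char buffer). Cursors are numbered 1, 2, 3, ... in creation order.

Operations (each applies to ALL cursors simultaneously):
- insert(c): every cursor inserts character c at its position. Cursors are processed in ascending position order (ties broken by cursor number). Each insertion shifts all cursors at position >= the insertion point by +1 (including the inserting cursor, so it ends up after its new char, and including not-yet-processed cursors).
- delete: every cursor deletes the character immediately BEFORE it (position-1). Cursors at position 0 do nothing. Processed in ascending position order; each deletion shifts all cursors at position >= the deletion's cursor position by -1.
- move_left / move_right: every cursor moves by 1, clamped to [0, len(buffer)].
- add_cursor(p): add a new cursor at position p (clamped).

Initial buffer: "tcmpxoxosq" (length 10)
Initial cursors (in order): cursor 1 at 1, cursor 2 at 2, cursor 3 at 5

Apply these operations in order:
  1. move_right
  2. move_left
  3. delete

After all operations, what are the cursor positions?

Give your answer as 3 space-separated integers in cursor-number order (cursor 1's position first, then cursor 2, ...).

Answer: 0 0 2

Derivation:
After op 1 (move_right): buffer="tcmpxoxosq" (len 10), cursors c1@2 c2@3 c3@6, authorship ..........
After op 2 (move_left): buffer="tcmpxoxosq" (len 10), cursors c1@1 c2@2 c3@5, authorship ..........
After op 3 (delete): buffer="mpoxosq" (len 7), cursors c1@0 c2@0 c3@2, authorship .......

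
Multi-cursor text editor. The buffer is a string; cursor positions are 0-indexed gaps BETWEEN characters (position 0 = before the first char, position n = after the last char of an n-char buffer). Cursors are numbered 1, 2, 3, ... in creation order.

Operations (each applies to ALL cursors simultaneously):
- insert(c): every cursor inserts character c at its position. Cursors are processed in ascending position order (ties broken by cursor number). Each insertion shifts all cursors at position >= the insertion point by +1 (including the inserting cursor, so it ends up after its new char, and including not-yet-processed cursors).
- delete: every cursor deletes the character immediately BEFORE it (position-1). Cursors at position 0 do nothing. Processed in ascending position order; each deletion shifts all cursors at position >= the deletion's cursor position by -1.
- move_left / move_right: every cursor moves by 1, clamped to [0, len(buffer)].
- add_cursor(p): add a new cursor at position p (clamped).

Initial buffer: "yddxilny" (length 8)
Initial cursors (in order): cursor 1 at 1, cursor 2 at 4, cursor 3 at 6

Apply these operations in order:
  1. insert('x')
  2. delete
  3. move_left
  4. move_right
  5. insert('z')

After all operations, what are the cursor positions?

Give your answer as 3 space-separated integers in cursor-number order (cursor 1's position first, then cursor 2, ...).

Answer: 2 6 9

Derivation:
After op 1 (insert('x')): buffer="yxddxxilxny" (len 11), cursors c1@2 c2@6 c3@9, authorship .1...2..3..
After op 2 (delete): buffer="yddxilny" (len 8), cursors c1@1 c2@4 c3@6, authorship ........
After op 3 (move_left): buffer="yddxilny" (len 8), cursors c1@0 c2@3 c3@5, authorship ........
After op 4 (move_right): buffer="yddxilny" (len 8), cursors c1@1 c2@4 c3@6, authorship ........
After op 5 (insert('z')): buffer="yzddxzilzny" (len 11), cursors c1@2 c2@6 c3@9, authorship .1...2..3..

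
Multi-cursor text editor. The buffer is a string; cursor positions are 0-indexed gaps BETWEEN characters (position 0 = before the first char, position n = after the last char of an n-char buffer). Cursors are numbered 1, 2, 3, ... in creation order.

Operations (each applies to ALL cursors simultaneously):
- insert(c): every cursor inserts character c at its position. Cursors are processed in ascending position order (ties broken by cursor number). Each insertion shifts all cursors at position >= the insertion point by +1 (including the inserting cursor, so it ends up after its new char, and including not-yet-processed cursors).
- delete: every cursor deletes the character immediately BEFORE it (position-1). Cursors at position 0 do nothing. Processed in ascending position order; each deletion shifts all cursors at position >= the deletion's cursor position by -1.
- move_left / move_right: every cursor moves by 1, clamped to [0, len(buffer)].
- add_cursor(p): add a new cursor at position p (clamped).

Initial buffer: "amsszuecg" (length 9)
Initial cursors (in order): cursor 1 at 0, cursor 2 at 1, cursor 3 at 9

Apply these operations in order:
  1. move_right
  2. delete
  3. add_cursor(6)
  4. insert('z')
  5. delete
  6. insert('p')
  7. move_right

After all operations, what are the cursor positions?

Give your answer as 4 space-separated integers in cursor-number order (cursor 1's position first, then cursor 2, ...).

Answer: 3 3 10 10

Derivation:
After op 1 (move_right): buffer="amsszuecg" (len 9), cursors c1@1 c2@2 c3@9, authorship .........
After op 2 (delete): buffer="sszuec" (len 6), cursors c1@0 c2@0 c3@6, authorship ......
After op 3 (add_cursor(6)): buffer="sszuec" (len 6), cursors c1@0 c2@0 c3@6 c4@6, authorship ......
After op 4 (insert('z')): buffer="zzsszueczz" (len 10), cursors c1@2 c2@2 c3@10 c4@10, authorship 12......34
After op 5 (delete): buffer="sszuec" (len 6), cursors c1@0 c2@0 c3@6 c4@6, authorship ......
After op 6 (insert('p')): buffer="ppsszuecpp" (len 10), cursors c1@2 c2@2 c3@10 c4@10, authorship 12......34
After op 7 (move_right): buffer="ppsszuecpp" (len 10), cursors c1@3 c2@3 c3@10 c4@10, authorship 12......34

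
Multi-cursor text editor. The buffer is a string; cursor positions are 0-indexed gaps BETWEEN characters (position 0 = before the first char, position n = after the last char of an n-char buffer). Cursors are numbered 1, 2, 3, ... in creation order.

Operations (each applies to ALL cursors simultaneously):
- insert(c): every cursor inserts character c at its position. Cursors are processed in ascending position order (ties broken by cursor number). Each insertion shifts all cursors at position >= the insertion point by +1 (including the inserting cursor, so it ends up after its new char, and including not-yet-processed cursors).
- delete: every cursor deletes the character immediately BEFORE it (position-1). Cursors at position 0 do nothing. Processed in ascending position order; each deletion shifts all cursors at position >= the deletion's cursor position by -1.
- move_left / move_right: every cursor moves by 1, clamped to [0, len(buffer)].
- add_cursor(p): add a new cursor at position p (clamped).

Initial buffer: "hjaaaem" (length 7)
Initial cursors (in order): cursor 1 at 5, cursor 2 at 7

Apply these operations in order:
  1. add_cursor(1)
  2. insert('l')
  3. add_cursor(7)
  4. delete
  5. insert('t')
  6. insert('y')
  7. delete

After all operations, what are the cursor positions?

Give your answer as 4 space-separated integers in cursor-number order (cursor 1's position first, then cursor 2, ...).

Answer: 7 10 2 7

Derivation:
After op 1 (add_cursor(1)): buffer="hjaaaem" (len 7), cursors c3@1 c1@5 c2@7, authorship .......
After op 2 (insert('l')): buffer="hljaaaleml" (len 10), cursors c3@2 c1@7 c2@10, authorship .3....1..2
After op 3 (add_cursor(7)): buffer="hljaaaleml" (len 10), cursors c3@2 c1@7 c4@7 c2@10, authorship .3....1..2
After op 4 (delete): buffer="hjaaem" (len 6), cursors c3@1 c1@4 c4@4 c2@6, authorship ......
After op 5 (insert('t')): buffer="htjaattemt" (len 10), cursors c3@2 c1@7 c4@7 c2@10, authorship .3...14..2
After op 6 (insert('y')): buffer="htyjaattyyemty" (len 14), cursors c3@3 c1@10 c4@10 c2@14, authorship .33...1414..22
After op 7 (delete): buffer="htjaattemt" (len 10), cursors c3@2 c1@7 c4@7 c2@10, authorship .3...14..2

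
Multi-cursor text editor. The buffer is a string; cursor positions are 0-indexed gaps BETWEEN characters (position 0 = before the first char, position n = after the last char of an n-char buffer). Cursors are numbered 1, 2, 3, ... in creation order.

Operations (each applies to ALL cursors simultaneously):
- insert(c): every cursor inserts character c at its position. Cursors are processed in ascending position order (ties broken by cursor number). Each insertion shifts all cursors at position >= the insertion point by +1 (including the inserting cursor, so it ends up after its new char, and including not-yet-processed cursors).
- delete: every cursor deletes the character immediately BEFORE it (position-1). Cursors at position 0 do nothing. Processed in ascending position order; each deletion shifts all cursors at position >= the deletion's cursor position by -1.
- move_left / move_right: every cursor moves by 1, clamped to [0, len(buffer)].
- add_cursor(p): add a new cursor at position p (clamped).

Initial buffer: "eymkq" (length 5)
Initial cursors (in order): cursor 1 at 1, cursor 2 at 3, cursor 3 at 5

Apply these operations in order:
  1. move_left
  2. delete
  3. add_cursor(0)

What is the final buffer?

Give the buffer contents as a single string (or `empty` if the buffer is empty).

After op 1 (move_left): buffer="eymkq" (len 5), cursors c1@0 c2@2 c3@4, authorship .....
After op 2 (delete): buffer="emq" (len 3), cursors c1@0 c2@1 c3@2, authorship ...
After op 3 (add_cursor(0)): buffer="emq" (len 3), cursors c1@0 c4@0 c2@1 c3@2, authorship ...

Answer: emq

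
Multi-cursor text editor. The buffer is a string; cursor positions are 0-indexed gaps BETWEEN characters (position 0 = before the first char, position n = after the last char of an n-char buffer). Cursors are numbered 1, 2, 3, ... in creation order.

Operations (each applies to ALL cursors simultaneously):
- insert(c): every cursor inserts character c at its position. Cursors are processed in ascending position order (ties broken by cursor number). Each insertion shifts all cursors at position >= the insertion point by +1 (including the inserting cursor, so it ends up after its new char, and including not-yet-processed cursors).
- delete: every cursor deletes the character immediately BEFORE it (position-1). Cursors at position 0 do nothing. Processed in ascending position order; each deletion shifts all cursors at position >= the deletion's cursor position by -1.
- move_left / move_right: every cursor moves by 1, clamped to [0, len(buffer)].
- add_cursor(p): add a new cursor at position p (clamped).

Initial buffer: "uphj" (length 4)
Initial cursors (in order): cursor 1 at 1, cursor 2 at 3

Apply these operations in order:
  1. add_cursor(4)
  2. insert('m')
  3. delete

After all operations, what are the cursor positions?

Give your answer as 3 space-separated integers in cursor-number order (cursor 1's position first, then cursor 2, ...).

After op 1 (add_cursor(4)): buffer="uphj" (len 4), cursors c1@1 c2@3 c3@4, authorship ....
After op 2 (insert('m')): buffer="umphmjm" (len 7), cursors c1@2 c2@5 c3@7, authorship .1..2.3
After op 3 (delete): buffer="uphj" (len 4), cursors c1@1 c2@3 c3@4, authorship ....

Answer: 1 3 4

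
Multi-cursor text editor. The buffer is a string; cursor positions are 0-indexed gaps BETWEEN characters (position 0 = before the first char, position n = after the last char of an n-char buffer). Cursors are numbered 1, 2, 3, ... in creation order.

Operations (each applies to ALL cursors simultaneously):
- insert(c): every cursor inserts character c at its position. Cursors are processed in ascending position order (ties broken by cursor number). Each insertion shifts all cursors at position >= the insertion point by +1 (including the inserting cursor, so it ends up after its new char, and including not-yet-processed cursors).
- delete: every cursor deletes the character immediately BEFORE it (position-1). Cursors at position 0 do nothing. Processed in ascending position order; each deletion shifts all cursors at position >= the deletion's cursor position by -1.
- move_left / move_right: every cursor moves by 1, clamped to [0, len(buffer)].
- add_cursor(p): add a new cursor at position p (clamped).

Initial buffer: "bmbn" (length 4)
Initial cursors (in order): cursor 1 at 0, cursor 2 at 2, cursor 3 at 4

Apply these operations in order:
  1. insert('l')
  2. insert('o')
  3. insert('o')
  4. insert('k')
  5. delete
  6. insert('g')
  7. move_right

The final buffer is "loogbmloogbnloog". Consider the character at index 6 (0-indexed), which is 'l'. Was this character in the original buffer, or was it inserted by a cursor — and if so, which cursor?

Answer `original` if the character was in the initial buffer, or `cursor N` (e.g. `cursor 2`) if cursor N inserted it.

After op 1 (insert('l')): buffer="lbmlbnl" (len 7), cursors c1@1 c2@4 c3@7, authorship 1..2..3
After op 2 (insert('o')): buffer="lobmlobnlo" (len 10), cursors c1@2 c2@6 c3@10, authorship 11..22..33
After op 3 (insert('o')): buffer="loobmloobnloo" (len 13), cursors c1@3 c2@8 c3@13, authorship 111..222..333
After op 4 (insert('k')): buffer="lookbmlookbnlook" (len 16), cursors c1@4 c2@10 c3@16, authorship 1111..2222..3333
After op 5 (delete): buffer="loobmloobnloo" (len 13), cursors c1@3 c2@8 c3@13, authorship 111..222..333
After op 6 (insert('g')): buffer="loogbmloogbnloog" (len 16), cursors c1@4 c2@10 c3@16, authorship 1111..2222..3333
After op 7 (move_right): buffer="loogbmloogbnloog" (len 16), cursors c1@5 c2@11 c3@16, authorship 1111..2222..3333
Authorship (.=original, N=cursor N): 1 1 1 1 . . 2 2 2 2 . . 3 3 3 3
Index 6: author = 2

Answer: cursor 2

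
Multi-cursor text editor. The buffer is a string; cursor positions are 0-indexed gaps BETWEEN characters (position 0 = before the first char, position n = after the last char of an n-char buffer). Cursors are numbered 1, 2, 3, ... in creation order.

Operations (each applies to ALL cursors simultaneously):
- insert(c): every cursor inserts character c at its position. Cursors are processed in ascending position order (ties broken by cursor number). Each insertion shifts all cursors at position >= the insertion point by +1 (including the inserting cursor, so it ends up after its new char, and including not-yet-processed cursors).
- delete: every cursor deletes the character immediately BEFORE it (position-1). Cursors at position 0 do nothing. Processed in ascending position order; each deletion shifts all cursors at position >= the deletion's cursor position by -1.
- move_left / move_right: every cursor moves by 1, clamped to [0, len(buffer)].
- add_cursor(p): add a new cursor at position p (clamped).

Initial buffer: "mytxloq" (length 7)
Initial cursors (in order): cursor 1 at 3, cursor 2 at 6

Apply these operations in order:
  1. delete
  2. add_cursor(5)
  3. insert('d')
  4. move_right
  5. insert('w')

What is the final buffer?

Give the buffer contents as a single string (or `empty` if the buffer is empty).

Answer: mydxwldqwdw

Derivation:
After op 1 (delete): buffer="myxlq" (len 5), cursors c1@2 c2@4, authorship .....
After op 2 (add_cursor(5)): buffer="myxlq" (len 5), cursors c1@2 c2@4 c3@5, authorship .....
After op 3 (insert('d')): buffer="mydxldqd" (len 8), cursors c1@3 c2@6 c3@8, authorship ..1..2.3
After op 4 (move_right): buffer="mydxldqd" (len 8), cursors c1@4 c2@7 c3@8, authorship ..1..2.3
After op 5 (insert('w')): buffer="mydxwldqwdw" (len 11), cursors c1@5 c2@9 c3@11, authorship ..1.1.2.233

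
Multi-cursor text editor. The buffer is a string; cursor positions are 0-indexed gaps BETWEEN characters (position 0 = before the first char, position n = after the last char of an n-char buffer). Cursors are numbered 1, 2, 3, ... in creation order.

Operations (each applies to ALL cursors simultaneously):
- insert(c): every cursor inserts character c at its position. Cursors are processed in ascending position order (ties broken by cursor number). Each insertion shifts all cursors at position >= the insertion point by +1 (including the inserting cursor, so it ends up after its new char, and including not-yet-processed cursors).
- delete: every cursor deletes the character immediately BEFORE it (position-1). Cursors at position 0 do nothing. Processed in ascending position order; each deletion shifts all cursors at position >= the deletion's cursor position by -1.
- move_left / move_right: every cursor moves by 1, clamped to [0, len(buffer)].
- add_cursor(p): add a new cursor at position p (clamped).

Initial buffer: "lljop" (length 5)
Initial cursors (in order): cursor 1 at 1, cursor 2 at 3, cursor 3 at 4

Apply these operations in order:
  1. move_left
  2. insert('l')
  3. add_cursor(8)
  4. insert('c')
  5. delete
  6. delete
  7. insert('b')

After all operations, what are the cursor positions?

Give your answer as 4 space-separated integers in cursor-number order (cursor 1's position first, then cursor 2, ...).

After op 1 (move_left): buffer="lljop" (len 5), cursors c1@0 c2@2 c3@3, authorship .....
After op 2 (insert('l')): buffer="lllljlop" (len 8), cursors c1@1 c2@4 c3@6, authorship 1..2.3..
After op 3 (add_cursor(8)): buffer="lllljlop" (len 8), cursors c1@1 c2@4 c3@6 c4@8, authorship 1..2.3..
After op 4 (insert('c')): buffer="lclllcjlcopc" (len 12), cursors c1@2 c2@6 c3@9 c4@12, authorship 11..22.33..4
After op 5 (delete): buffer="lllljlop" (len 8), cursors c1@1 c2@4 c3@6 c4@8, authorship 1..2.3..
After op 6 (delete): buffer="lljo" (len 4), cursors c1@0 c2@2 c3@3 c4@4, authorship ....
After op 7 (insert('b')): buffer="bllbjbob" (len 8), cursors c1@1 c2@4 c3@6 c4@8, authorship 1..2.3.4

Answer: 1 4 6 8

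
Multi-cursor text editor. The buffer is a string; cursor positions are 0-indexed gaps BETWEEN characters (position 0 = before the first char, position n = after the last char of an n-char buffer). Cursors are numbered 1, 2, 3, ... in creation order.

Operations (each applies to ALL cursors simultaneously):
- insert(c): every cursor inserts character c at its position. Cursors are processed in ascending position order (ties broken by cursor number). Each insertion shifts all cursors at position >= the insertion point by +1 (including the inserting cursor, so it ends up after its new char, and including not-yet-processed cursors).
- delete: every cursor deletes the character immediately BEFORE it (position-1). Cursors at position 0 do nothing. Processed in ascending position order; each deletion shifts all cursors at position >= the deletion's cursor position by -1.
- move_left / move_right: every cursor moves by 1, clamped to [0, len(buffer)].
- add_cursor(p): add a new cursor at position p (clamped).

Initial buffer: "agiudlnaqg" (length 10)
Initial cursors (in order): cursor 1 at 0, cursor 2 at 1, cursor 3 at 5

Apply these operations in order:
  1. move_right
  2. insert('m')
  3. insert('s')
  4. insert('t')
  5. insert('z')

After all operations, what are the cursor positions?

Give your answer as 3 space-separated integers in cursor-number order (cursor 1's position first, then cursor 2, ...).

Answer: 5 10 18

Derivation:
After op 1 (move_right): buffer="agiudlnaqg" (len 10), cursors c1@1 c2@2 c3@6, authorship ..........
After op 2 (insert('m')): buffer="amgmiudlmnaqg" (len 13), cursors c1@2 c2@4 c3@9, authorship .1.2....3....
After op 3 (insert('s')): buffer="amsgmsiudlmsnaqg" (len 16), cursors c1@3 c2@6 c3@12, authorship .11.22....33....
After op 4 (insert('t')): buffer="amstgmstiudlmstnaqg" (len 19), cursors c1@4 c2@8 c3@15, authorship .111.222....333....
After op 5 (insert('z')): buffer="amstzgmstziudlmstznaqg" (len 22), cursors c1@5 c2@10 c3@18, authorship .1111.2222....3333....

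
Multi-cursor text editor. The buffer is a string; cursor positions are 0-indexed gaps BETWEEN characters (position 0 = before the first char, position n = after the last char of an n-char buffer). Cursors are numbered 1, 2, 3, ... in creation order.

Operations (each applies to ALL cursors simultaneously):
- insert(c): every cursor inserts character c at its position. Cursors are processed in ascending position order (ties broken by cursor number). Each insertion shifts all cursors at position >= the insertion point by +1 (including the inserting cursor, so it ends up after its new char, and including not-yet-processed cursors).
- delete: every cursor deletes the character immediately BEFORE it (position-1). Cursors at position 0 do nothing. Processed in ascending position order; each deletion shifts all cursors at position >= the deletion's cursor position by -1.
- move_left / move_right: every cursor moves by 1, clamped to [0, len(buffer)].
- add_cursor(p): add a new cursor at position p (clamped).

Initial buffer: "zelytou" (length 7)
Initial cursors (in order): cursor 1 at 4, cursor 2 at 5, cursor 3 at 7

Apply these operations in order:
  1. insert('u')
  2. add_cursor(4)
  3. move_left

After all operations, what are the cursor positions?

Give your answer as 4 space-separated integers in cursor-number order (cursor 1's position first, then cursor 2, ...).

Answer: 4 6 9 3

Derivation:
After op 1 (insert('u')): buffer="zelyutuouu" (len 10), cursors c1@5 c2@7 c3@10, authorship ....1.2..3
After op 2 (add_cursor(4)): buffer="zelyutuouu" (len 10), cursors c4@4 c1@5 c2@7 c3@10, authorship ....1.2..3
After op 3 (move_left): buffer="zelyutuouu" (len 10), cursors c4@3 c1@4 c2@6 c3@9, authorship ....1.2..3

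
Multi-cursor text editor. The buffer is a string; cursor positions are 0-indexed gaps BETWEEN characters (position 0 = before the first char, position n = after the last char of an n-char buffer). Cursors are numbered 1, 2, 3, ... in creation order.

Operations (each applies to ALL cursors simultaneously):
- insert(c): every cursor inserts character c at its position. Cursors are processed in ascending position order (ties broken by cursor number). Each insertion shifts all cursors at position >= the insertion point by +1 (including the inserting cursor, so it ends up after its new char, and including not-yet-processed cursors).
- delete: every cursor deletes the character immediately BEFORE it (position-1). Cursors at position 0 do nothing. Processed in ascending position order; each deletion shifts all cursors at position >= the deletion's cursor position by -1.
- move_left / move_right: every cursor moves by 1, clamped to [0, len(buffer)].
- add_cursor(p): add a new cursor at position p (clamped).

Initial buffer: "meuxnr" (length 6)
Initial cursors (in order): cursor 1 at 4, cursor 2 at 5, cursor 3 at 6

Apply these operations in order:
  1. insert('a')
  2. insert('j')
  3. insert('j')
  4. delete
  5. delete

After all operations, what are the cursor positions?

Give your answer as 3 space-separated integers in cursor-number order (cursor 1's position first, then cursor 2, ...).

After op 1 (insert('a')): buffer="meuxanara" (len 9), cursors c1@5 c2@7 c3@9, authorship ....1.2.3
After op 2 (insert('j')): buffer="meuxajnajraj" (len 12), cursors c1@6 c2@9 c3@12, authorship ....11.22.33
After op 3 (insert('j')): buffer="meuxajjnajjrajj" (len 15), cursors c1@7 c2@11 c3@15, authorship ....111.222.333
After op 4 (delete): buffer="meuxajnajraj" (len 12), cursors c1@6 c2@9 c3@12, authorship ....11.22.33
After op 5 (delete): buffer="meuxanara" (len 9), cursors c1@5 c2@7 c3@9, authorship ....1.2.3

Answer: 5 7 9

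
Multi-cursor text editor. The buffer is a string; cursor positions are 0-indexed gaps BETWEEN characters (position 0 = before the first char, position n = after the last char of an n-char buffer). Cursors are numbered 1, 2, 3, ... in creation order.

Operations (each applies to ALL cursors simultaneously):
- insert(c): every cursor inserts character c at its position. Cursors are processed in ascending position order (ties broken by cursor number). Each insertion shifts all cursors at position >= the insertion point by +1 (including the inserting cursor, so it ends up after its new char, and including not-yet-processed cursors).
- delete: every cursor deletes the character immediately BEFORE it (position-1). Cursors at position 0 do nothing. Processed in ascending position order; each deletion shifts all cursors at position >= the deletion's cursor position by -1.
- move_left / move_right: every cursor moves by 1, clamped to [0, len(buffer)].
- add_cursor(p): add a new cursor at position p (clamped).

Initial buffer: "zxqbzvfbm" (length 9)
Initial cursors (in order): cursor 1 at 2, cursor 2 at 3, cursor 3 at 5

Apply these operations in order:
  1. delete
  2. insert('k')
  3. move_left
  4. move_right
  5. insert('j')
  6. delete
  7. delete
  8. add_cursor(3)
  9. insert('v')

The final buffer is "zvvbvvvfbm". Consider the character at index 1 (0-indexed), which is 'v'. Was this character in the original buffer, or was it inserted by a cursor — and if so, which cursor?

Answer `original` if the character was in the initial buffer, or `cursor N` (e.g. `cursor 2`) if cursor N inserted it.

Answer: cursor 1

Derivation:
After op 1 (delete): buffer="zbvfbm" (len 6), cursors c1@1 c2@1 c3@2, authorship ......
After op 2 (insert('k')): buffer="zkkbkvfbm" (len 9), cursors c1@3 c2@3 c3@5, authorship .12.3....
After op 3 (move_left): buffer="zkkbkvfbm" (len 9), cursors c1@2 c2@2 c3@4, authorship .12.3....
After op 4 (move_right): buffer="zkkbkvfbm" (len 9), cursors c1@3 c2@3 c3@5, authorship .12.3....
After op 5 (insert('j')): buffer="zkkjjbkjvfbm" (len 12), cursors c1@5 c2@5 c3@8, authorship .1212.33....
After op 6 (delete): buffer="zkkbkvfbm" (len 9), cursors c1@3 c2@3 c3@5, authorship .12.3....
After op 7 (delete): buffer="zbvfbm" (len 6), cursors c1@1 c2@1 c3@2, authorship ......
After op 8 (add_cursor(3)): buffer="zbvfbm" (len 6), cursors c1@1 c2@1 c3@2 c4@3, authorship ......
After op 9 (insert('v')): buffer="zvvbvvvfbm" (len 10), cursors c1@3 c2@3 c3@5 c4@7, authorship .12.3.4...
Authorship (.=original, N=cursor N): . 1 2 . 3 . 4 . . .
Index 1: author = 1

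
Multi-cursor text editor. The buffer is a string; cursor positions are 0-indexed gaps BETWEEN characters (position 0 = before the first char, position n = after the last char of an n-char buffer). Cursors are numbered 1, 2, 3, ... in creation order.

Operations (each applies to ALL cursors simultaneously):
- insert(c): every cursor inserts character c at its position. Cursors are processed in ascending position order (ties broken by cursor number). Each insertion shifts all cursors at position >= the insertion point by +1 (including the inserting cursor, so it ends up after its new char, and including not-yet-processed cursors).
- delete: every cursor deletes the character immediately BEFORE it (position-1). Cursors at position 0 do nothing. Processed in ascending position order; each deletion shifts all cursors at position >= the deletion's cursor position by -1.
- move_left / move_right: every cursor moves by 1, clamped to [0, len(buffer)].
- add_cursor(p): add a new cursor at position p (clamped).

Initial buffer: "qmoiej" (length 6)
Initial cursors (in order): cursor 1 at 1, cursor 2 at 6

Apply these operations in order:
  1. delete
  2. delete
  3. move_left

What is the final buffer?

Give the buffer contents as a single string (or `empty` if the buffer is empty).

After op 1 (delete): buffer="moie" (len 4), cursors c1@0 c2@4, authorship ....
After op 2 (delete): buffer="moi" (len 3), cursors c1@0 c2@3, authorship ...
After op 3 (move_left): buffer="moi" (len 3), cursors c1@0 c2@2, authorship ...

Answer: moi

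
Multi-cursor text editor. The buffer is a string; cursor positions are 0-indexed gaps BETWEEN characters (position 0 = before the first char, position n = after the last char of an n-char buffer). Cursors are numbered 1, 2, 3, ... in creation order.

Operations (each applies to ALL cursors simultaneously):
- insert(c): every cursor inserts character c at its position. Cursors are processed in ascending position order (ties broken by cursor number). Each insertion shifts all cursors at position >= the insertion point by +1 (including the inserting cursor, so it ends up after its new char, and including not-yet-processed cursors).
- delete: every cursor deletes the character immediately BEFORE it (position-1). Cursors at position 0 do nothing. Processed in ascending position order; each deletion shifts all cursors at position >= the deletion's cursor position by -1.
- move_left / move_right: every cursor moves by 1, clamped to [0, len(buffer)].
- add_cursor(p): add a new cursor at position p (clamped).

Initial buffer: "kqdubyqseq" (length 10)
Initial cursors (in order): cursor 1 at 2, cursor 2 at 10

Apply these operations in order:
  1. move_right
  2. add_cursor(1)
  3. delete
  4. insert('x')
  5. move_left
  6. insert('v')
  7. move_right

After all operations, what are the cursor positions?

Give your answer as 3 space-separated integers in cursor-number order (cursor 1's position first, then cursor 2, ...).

After op 1 (move_right): buffer="kqdubyqseq" (len 10), cursors c1@3 c2@10, authorship ..........
After op 2 (add_cursor(1)): buffer="kqdubyqseq" (len 10), cursors c3@1 c1@3 c2@10, authorship ..........
After op 3 (delete): buffer="qubyqse" (len 7), cursors c3@0 c1@1 c2@7, authorship .......
After op 4 (insert('x')): buffer="xqxubyqsex" (len 10), cursors c3@1 c1@3 c2@10, authorship 3.1......2
After op 5 (move_left): buffer="xqxubyqsex" (len 10), cursors c3@0 c1@2 c2@9, authorship 3.1......2
After op 6 (insert('v')): buffer="vxqvxubyqsevx" (len 13), cursors c3@1 c1@4 c2@12, authorship 33.11......22
After op 7 (move_right): buffer="vxqvxubyqsevx" (len 13), cursors c3@2 c1@5 c2@13, authorship 33.11......22

Answer: 5 13 2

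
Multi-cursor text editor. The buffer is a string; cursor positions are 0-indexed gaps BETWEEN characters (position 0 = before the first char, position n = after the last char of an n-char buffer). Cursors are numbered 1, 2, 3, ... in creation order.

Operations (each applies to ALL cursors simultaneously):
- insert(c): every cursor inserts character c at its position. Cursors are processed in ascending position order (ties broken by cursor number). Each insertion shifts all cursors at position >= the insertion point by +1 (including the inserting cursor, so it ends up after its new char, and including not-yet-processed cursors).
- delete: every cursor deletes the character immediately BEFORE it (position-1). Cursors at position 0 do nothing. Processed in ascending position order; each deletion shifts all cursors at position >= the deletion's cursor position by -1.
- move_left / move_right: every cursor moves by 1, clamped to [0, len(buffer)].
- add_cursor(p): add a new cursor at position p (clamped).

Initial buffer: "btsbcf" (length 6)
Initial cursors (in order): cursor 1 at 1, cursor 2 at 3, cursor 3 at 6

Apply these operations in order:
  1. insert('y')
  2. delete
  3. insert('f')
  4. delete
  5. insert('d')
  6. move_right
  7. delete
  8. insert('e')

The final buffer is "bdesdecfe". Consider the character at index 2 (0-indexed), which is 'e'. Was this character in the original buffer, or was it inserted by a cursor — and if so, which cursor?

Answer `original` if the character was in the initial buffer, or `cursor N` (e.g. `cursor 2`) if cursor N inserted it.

Answer: cursor 1

Derivation:
After op 1 (insert('y')): buffer="bytsybcfy" (len 9), cursors c1@2 c2@5 c3@9, authorship .1..2...3
After op 2 (delete): buffer="btsbcf" (len 6), cursors c1@1 c2@3 c3@6, authorship ......
After op 3 (insert('f')): buffer="bftsfbcff" (len 9), cursors c1@2 c2@5 c3@9, authorship .1..2...3
After op 4 (delete): buffer="btsbcf" (len 6), cursors c1@1 c2@3 c3@6, authorship ......
After op 5 (insert('d')): buffer="bdtsdbcfd" (len 9), cursors c1@2 c2@5 c3@9, authorship .1..2...3
After op 6 (move_right): buffer="bdtsdbcfd" (len 9), cursors c1@3 c2@6 c3@9, authorship .1..2...3
After op 7 (delete): buffer="bdsdcf" (len 6), cursors c1@2 c2@4 c3@6, authorship .1.2..
After op 8 (insert('e')): buffer="bdesdecfe" (len 9), cursors c1@3 c2@6 c3@9, authorship .11.22..3
Authorship (.=original, N=cursor N): . 1 1 . 2 2 . . 3
Index 2: author = 1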